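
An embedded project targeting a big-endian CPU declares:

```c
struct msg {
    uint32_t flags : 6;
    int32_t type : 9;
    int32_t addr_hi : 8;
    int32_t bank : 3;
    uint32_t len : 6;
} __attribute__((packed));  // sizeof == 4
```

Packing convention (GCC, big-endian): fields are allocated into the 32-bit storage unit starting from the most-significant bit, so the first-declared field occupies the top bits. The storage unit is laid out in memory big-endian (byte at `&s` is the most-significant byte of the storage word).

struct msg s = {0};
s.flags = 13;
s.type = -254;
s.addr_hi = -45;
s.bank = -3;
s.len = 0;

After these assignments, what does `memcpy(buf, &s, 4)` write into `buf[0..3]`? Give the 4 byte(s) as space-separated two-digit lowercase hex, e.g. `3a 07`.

36 05 a7 40

flags:6 = 13 → 0xd << 26 → word 0x34000000
type:9 = -254 → 0x102 << 17 → word 0x36040000
addr_hi:8 = -45 → 0xd3 << 9 → word 0x3605a600
bank:3 = -3 → 0x5 << 6 → word 0x3605a740
len:6 = 0 → 0x0 << 0 → word 0x3605a740
word = 0x3605a740 → big-endian bytes:
  [0]=0x36  [1]=0x05  [2]=0xa7  [3]=0x40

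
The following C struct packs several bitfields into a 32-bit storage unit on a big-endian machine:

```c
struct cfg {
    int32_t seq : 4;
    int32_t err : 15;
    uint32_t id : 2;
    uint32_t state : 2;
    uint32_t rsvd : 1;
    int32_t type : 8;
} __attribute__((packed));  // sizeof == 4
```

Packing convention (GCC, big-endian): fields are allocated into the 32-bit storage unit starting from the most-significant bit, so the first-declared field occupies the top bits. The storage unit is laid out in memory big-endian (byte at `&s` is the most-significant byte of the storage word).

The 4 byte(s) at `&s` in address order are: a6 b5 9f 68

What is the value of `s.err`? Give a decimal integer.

13740

[0]=0xa6 [1]=0xb5 [2]=0x9f [3]=0x68 (big-endian) → word 0xa6b59f68
seq [28+:4] = (word>>28) & 0xf = 10
err [13+:15] = (word>>13) & 0x7fff = 13740  ←
id [11+:2] = (word>>11) & 0x3 = 3
state [9+:2] = (word>>9) & 0x3 = 3
rsvd [8+:1] = (word>>8) & 0x1 = 1
type [0+:8] = (word>>0) & 0xff = 104
err signed 15b, MSB=0: value = 13740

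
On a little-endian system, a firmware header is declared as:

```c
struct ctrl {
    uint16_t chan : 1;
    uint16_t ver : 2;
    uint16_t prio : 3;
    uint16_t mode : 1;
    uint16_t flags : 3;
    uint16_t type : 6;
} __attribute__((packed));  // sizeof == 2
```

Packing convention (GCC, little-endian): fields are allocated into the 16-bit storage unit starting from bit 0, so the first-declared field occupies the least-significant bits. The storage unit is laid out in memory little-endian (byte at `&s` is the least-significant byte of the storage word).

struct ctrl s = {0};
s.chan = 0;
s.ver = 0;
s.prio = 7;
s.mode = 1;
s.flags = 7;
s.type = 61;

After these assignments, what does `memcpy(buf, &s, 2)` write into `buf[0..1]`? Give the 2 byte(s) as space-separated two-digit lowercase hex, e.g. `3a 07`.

chan (1b) val=0 bits=0x0 at bit 0: 0x0000
ver (2b) val=0 bits=0x0 at bit 1: 0x0000
prio (3b) val=7 bits=0x7 at bit 3: 0x0038
mode (1b) val=1 bits=0x1 at bit 6: 0x0078
flags (3b) val=7 bits=0x7 at bit 7: 0x03f8
type (6b) val=61 bits=0x3d at bit 10: 0xf7f8
word = 0xf7f8 → little-endian bytes:
  [0]=0xf8  [1]=0xf7

f8 f7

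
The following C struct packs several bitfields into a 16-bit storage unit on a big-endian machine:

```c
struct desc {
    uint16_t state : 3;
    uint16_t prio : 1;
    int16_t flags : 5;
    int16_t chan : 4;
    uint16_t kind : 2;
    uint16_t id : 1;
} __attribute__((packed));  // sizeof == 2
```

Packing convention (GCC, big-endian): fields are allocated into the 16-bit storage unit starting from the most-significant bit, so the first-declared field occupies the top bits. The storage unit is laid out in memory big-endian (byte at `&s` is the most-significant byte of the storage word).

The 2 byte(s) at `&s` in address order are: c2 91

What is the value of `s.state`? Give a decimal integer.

6

[0]=0xc2 [1]=0x91 (big-endian) → word 0xc291
state:3 @ bit 13 → (0xc291>>13)&0x7 = 0x6  ←
prio:1 @ bit 12 → (0xc291>>12)&0x1 = 0x0
flags:5 @ bit 7 → (0xc291>>7)&0x1f = 0x5
chan:4 @ bit 3 → (0xc291>>3)&0xf = 0x2
kind:2 @ bit 1 → (0xc291>>1)&0x3 = 0x0
id:1 @ bit 0 → (0xc291>>0)&0x1 = 0x1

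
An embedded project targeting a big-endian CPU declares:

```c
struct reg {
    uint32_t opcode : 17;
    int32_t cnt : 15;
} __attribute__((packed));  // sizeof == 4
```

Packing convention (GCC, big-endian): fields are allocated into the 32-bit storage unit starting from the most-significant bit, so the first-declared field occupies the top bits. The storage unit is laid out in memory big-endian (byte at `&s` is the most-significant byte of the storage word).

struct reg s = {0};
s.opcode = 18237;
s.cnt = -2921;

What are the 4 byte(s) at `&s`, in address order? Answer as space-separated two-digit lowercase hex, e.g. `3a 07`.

23 9e f4 97

opcode (17b) val=18237 bits=0x473d at bit 15: 0x239e8000
cnt (15b) val=-2921 bits=0x7497 at bit 0: 0x239ef497
word = 0x239ef497 → big-endian bytes:
  [0]=0x23  [1]=0x9e  [2]=0xf4  [3]=0x97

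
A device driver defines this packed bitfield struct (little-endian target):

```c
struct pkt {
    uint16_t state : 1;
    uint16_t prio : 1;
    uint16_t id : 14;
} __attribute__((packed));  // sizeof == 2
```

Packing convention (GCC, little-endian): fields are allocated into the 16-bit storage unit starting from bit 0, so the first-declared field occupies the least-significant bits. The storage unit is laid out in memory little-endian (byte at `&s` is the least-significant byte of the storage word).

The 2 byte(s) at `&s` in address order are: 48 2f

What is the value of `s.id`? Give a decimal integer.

3026

[0]=0x48 [1]=0x2f (little-endian) → word 0x2f48
state:1 @ bit 0 → (0x2f48>>0)&0x1 = 0x0
prio:1 @ bit 1 → (0x2f48>>1)&0x1 = 0x0
id:14 @ bit 2 → (0x2f48>>2)&0x3fff = 0xbd2  ←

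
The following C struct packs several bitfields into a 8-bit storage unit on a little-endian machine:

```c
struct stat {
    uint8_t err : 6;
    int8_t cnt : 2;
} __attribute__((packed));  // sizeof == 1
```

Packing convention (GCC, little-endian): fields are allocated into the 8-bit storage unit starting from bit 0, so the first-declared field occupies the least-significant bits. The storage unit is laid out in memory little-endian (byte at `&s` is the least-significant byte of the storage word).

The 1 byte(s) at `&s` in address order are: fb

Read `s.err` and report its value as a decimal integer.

59

[0]=0xfb (little-endian) → word 0xfb
err:6 @ bit 0 → (0xfb>>0)&0x3f = 0x3b  ←
cnt:2 @ bit 6 → (0xfb>>6)&0x3 = 0x3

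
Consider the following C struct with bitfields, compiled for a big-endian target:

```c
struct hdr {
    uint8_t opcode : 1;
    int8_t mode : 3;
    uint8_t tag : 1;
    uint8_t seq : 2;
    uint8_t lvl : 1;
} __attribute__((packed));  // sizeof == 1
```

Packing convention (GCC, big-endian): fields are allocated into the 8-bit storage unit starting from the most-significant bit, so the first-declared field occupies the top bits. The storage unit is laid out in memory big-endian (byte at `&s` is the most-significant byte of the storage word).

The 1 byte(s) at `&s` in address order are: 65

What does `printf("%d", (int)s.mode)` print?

-2

[0]=0x65 (big-endian) → word 0x65
opcode:1 @ bit 7 → (0x65>>7)&0x1 = 0x0
mode:3 @ bit 4 → (0x65>>4)&0x7 = 0x6  ←
tag:1 @ bit 3 → (0x65>>3)&0x1 = 0x0
seq:2 @ bit 1 → (0x65>>1)&0x3 = 0x2
lvl:1 @ bit 0 → (0x65>>0)&0x1 = 0x1
mode signed 3b, MSB=1: 6 - 8 = -2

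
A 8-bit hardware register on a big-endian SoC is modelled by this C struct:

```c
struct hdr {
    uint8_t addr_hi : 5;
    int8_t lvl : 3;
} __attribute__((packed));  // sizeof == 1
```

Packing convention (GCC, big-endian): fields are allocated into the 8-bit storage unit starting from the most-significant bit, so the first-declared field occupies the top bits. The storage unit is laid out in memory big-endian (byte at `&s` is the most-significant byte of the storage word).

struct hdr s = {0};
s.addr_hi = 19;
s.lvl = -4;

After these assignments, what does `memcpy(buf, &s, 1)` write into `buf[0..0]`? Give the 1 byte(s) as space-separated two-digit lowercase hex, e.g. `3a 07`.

[3+:5] addr_hi=19 & 0x1f = 0x13; word=0x98
[0+:3] lvl=-4 & 0x7 = 0x4; word=0x9c
word = 0x9c → big-endian bytes:
  [0]=0x9c

9c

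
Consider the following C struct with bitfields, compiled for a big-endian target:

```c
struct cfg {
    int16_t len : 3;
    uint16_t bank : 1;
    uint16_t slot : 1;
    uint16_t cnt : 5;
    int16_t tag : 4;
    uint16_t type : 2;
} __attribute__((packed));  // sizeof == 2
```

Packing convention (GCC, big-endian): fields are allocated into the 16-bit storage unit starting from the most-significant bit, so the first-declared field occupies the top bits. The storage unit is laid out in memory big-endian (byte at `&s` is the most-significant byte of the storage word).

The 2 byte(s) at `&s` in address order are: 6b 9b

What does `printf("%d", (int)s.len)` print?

[0]=0x6b [1]=0x9b (big-endian) → word 0x6b9b
len [13+:3] = (word>>13) & 0x7 = 3  ←
bank [12+:1] = (word>>12) & 0x1 = 0
slot [11+:1] = (word>>11) & 0x1 = 1
cnt [6+:5] = (word>>6) & 0x1f = 14
tag [2+:4] = (word>>2) & 0xf = 6
type [0+:2] = (word>>0) & 0x3 = 3
len signed 3b, MSB=0: value = 3

3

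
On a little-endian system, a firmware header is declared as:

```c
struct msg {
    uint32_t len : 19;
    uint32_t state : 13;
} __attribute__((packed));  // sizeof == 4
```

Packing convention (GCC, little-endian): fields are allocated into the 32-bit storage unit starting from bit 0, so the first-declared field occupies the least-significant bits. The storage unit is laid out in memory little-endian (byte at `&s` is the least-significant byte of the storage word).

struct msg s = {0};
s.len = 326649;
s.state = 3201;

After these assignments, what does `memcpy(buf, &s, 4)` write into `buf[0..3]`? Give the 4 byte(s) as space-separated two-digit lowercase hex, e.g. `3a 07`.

[0+:19] len=326649 & 0x7ffff = 0x4fbf9; word=0x0004fbf9
[19+:13] state=3201 & 0x1fff = 0xc81; word=0x640cfbf9
word = 0x640cfbf9 → little-endian bytes:
  [0]=0xf9  [1]=0xfb  [2]=0x0c  [3]=0x64

f9 fb 0c 64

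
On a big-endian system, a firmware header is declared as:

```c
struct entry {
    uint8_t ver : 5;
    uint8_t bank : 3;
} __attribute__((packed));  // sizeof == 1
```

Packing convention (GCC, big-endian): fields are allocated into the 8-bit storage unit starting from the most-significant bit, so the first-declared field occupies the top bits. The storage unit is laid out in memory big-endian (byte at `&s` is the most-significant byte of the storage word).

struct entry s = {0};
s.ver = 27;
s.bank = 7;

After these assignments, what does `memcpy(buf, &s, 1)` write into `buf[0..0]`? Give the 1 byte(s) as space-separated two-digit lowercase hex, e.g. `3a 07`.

ver:5 = 27 → 0x1b << 3 → word 0xd8
bank:3 = 7 → 0x7 << 0 → word 0xdf
word = 0xdf → big-endian bytes:
  [0]=0xdf

df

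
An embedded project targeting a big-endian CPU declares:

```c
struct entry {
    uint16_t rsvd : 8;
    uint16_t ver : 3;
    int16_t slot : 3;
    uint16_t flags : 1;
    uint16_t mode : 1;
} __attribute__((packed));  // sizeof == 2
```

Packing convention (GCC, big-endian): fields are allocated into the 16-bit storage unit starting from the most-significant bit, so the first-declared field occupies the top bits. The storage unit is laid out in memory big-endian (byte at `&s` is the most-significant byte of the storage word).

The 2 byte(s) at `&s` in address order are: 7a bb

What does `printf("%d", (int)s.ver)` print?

5

[0]=0x7a [1]=0xbb (big-endian) → word 0x7abb
rsvd:8 @ bit 8 → (0x7abb>>8)&0xff = 0x7a
ver:3 @ bit 5 → (0x7abb>>5)&0x7 = 0x5  ←
slot:3 @ bit 2 → (0x7abb>>2)&0x7 = 0x6
flags:1 @ bit 1 → (0x7abb>>1)&0x1 = 0x1
mode:1 @ bit 0 → (0x7abb>>0)&0x1 = 0x1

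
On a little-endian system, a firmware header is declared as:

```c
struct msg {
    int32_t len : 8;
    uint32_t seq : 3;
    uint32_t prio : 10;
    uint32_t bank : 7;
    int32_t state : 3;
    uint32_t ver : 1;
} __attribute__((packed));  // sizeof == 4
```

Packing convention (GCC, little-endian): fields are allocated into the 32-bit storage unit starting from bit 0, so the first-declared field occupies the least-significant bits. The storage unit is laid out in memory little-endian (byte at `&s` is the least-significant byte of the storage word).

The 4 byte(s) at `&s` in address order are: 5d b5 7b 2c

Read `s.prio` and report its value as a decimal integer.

886

[0]=0x5d [1]=0xb5 [2]=0x7b [3]=0x2c (little-endian) → word 0x2c7bb55d
len:8 @ bit 0 → (0x2c7bb55d>>0)&0xff = 0x5d
seq:3 @ bit 8 → (0x2c7bb55d>>8)&0x7 = 0x5
prio:10 @ bit 11 → (0x2c7bb55d>>11)&0x3ff = 0x376  ←
bank:7 @ bit 21 → (0x2c7bb55d>>21)&0x7f = 0x63
state:3 @ bit 28 → (0x2c7bb55d>>28)&0x7 = 0x2
ver:1 @ bit 31 → (0x2c7bb55d>>31)&0x1 = 0x0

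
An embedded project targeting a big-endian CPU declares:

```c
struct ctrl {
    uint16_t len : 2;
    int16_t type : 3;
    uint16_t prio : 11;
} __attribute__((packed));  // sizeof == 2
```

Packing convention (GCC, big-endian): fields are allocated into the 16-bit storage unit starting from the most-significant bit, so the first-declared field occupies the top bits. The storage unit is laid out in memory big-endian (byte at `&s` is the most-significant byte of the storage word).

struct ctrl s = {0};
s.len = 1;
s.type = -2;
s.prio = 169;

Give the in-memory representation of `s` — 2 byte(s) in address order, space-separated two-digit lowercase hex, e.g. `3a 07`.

[14+:2] len=1 & 0x3 = 0x1; word=0x4000
[11+:3] type=-2 & 0x7 = 0x6; word=0x7000
[0+:11] prio=169 & 0x7ff = 0xa9; word=0x70a9
word = 0x70a9 → big-endian bytes:
  [0]=0x70  [1]=0xa9

70 a9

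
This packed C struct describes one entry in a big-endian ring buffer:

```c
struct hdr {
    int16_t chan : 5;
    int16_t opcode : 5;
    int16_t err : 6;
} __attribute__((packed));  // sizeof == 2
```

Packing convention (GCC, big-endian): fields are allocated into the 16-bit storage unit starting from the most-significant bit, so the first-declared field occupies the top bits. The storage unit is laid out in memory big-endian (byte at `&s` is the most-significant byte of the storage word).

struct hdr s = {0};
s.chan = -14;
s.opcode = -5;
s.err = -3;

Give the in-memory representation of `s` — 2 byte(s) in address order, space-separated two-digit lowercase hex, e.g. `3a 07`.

[11+:5] chan=-14 & 0x1f = 0x12; word=0x9000
[6+:5] opcode=-5 & 0x1f = 0x1b; word=0x96c0
[0+:6] err=-3 & 0x3f = 0x3d; word=0x96fd
word = 0x96fd → big-endian bytes:
  [0]=0x96  [1]=0xfd

96 fd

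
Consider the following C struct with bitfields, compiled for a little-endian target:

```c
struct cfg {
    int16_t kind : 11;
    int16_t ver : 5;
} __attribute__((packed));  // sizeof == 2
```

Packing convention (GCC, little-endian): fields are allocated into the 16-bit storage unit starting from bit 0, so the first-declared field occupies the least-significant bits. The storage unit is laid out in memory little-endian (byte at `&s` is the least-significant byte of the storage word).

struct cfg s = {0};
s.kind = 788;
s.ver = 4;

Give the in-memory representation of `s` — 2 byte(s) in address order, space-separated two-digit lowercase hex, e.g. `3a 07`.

kind:11 = 788 → 0x314 << 0 → word 0x0314
ver:5 = 4 → 0x4 << 11 → word 0x2314
word = 0x2314 → little-endian bytes:
  [0]=0x14  [1]=0x23

14 23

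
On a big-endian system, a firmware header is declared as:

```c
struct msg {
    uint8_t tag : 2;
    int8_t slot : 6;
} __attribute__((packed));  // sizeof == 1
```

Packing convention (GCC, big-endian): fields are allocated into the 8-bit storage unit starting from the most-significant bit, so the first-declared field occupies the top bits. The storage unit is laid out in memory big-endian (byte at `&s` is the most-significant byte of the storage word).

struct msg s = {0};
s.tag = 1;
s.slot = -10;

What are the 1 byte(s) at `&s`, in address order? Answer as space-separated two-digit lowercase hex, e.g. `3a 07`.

[6+:2] tag=1 & 0x3 = 0x1; word=0x40
[0+:6] slot=-10 & 0x3f = 0x36; word=0x76
word = 0x76 → big-endian bytes:
  [0]=0x76

76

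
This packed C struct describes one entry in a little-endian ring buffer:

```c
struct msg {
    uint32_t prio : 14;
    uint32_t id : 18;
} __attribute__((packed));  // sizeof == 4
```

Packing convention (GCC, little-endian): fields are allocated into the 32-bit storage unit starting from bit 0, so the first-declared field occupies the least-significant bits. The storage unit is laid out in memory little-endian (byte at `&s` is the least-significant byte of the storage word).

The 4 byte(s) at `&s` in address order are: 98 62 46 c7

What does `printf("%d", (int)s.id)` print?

[0]=0x98 [1]=0x62 [2]=0x46 [3]=0xc7 (little-endian) → word 0xc7466298
prio [0+:14] = (word>>0) & 0x3fff = 8856
id [14+:18] = (word>>14) & 0x3ffff = 204057  ←

204057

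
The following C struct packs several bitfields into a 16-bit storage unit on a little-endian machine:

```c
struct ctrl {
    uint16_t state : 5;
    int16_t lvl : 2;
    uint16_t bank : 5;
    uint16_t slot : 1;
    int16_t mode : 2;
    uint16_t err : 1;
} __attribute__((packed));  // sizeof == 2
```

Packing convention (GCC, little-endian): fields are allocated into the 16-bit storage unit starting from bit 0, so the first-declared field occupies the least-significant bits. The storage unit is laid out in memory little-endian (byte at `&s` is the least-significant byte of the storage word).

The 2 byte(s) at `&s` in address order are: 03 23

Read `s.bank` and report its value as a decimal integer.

6

[0]=0x03 [1]=0x23 (little-endian) → word 0x2303
state:5 @ bit 0 → (0x2303>>0)&0x1f = 0x3
lvl:2 @ bit 5 → (0x2303>>5)&0x3 = 0x0
bank:5 @ bit 7 → (0x2303>>7)&0x1f = 0x6  ←
slot:1 @ bit 12 → (0x2303>>12)&0x1 = 0x0
mode:2 @ bit 13 → (0x2303>>13)&0x3 = 0x1
err:1 @ bit 15 → (0x2303>>15)&0x1 = 0x0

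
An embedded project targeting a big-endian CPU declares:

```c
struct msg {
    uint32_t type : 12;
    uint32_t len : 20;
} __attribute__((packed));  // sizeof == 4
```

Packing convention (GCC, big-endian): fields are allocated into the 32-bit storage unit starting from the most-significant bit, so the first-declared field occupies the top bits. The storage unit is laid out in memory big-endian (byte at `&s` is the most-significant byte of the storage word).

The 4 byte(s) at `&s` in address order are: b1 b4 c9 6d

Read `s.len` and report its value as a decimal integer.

313709

[0]=0xb1 [1]=0xb4 [2]=0xc9 [3]=0x6d (big-endian) → word 0xb1b4c96d
type [20+:12] = (word>>20) & 0xfff = 2843
len [0+:20] = (word>>0) & 0xfffff = 313709  ←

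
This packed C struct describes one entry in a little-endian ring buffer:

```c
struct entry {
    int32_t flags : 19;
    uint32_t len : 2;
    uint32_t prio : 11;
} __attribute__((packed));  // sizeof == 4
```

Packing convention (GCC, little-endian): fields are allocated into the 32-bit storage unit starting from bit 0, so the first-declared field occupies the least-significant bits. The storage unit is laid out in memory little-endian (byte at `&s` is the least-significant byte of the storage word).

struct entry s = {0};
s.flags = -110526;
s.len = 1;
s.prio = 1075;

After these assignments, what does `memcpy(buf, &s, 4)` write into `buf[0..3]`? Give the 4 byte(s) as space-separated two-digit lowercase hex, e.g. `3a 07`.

[0+:19] flags=-110526 & 0x7ffff = 0x65042; word=0x00065042
[19+:2] len=1 & 0x3 = 0x1; word=0x000e5042
[21+:11] prio=1075 & 0x7ff = 0x433; word=0x866e5042
word = 0x866e5042 → little-endian bytes:
  [0]=0x42  [1]=0x50  [2]=0x6e  [3]=0x86

42 50 6e 86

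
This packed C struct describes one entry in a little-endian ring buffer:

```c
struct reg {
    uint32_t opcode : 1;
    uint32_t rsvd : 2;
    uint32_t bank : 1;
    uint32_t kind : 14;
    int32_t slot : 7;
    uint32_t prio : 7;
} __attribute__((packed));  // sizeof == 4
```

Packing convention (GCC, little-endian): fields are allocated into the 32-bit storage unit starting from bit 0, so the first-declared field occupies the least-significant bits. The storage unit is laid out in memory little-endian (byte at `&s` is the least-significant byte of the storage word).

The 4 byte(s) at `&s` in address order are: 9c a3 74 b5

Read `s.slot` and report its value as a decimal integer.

[0]=0x9c [1]=0xa3 [2]=0x74 [3]=0xb5 (little-endian) → word 0xb574a39c
opcode [0+:1] = (word>>0) & 0x1 = 0
rsvd [1+:2] = (word>>1) & 0x3 = 2
bank [3+:1] = (word>>3) & 0x1 = 1
kind [4+:14] = (word>>4) & 0x3fff = 2617
slot [18+:7] = (word>>18) & 0x7f = 93  ←
prio [25+:7] = (word>>25) & 0x7f = 90
slot signed 7b, MSB=1: 93 - 128 = -35

-35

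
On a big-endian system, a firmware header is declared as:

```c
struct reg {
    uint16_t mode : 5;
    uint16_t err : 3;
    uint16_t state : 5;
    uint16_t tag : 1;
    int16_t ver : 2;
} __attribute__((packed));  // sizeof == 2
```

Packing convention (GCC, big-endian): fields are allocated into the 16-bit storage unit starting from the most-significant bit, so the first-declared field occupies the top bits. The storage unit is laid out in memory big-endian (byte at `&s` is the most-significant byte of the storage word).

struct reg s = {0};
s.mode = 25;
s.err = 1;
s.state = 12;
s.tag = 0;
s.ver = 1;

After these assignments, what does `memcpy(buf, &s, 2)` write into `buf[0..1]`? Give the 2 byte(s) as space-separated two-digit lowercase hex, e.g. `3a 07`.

mode (5b) val=25 bits=0x19 at bit 11: 0xc800
err (3b) val=1 bits=0x1 at bit 8: 0xc900
state (5b) val=12 bits=0xc at bit 3: 0xc960
tag (1b) val=0 bits=0x0 at bit 2: 0xc960
ver (2b) val=1 bits=0x1 at bit 0: 0xc961
word = 0xc961 → big-endian bytes:
  [0]=0xc9  [1]=0x61

c9 61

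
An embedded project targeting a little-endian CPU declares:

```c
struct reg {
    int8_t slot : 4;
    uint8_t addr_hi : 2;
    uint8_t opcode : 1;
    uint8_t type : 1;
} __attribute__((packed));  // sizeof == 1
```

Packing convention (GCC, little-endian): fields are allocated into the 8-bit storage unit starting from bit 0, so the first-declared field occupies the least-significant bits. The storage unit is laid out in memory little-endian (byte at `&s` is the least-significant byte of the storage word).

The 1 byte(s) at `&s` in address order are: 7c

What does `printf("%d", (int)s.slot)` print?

[0]=0x7c (little-endian) → word 0x7c
slot [0+:4] = (word>>0) & 0xf = 12  ←
addr_hi [4+:2] = (word>>4) & 0x3 = 3
opcode [6+:1] = (word>>6) & 0x1 = 1
type [7+:1] = (word>>7) & 0x1 = 0
slot signed 4b, MSB=1: 12 - 16 = -4

-4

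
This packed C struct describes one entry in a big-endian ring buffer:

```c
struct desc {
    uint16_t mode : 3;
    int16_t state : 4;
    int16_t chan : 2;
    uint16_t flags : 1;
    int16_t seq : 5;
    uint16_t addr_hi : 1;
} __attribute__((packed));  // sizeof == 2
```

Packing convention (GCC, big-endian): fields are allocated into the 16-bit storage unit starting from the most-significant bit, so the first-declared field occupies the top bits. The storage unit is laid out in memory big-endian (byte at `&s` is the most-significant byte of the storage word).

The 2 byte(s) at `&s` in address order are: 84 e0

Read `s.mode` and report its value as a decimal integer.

4

[0]=0x84 [1]=0xe0 (big-endian) → word 0x84e0
mode:3 @ bit 13 → (0x84e0>>13)&0x7 = 0x4  ←
state:4 @ bit 9 → (0x84e0>>9)&0xf = 0x2
chan:2 @ bit 7 → (0x84e0>>7)&0x3 = 0x1
flags:1 @ bit 6 → (0x84e0>>6)&0x1 = 0x1
seq:5 @ bit 1 → (0x84e0>>1)&0x1f = 0x10
addr_hi:1 @ bit 0 → (0x84e0>>0)&0x1 = 0x0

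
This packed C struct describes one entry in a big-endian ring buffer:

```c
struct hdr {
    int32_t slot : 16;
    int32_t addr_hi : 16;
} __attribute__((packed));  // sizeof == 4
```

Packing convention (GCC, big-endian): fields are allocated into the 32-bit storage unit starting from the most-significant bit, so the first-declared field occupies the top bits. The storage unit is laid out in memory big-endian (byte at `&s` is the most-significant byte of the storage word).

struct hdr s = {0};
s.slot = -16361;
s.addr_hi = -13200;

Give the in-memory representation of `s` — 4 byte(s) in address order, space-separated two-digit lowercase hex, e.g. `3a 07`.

c0 17 cc 70

slot (16b) val=-16361 bits=0xc017 at bit 16: 0xc0170000
addr_hi (16b) val=-13200 bits=0xcc70 at bit 0: 0xc017cc70
word = 0xc017cc70 → big-endian bytes:
  [0]=0xc0  [1]=0x17  [2]=0xcc  [3]=0x70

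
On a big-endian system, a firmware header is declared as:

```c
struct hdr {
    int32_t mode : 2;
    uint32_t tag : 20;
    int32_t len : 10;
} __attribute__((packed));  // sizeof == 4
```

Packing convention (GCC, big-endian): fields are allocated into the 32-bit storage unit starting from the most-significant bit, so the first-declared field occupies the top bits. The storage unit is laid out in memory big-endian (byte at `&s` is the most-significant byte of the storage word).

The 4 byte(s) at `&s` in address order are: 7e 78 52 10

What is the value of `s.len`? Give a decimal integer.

[0]=0x7e [1]=0x78 [2]=0x52 [3]=0x10 (big-endian) → word 0x7e785210
mode:2 @ bit 30 → (0x7e785210>>30)&0x3 = 0x1
tag:20 @ bit 10 → (0x7e785210>>10)&0xfffff = 0xf9e14
len:10 @ bit 0 → (0x7e785210>>0)&0x3ff = 0x210  ←
len signed 10b, MSB=1: 528 - 1024 = -496

-496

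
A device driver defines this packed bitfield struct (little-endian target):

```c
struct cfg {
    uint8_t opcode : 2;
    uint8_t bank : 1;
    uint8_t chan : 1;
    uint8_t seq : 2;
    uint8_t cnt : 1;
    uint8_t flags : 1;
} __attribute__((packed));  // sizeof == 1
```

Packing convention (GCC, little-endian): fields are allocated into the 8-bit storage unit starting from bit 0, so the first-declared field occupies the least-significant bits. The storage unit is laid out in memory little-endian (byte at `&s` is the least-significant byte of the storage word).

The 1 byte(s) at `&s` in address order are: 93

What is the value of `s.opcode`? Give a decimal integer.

[0]=0x93 (little-endian) → word 0x93
opcode [0+:2] = (word>>0) & 0x3 = 3  ←
bank [2+:1] = (word>>2) & 0x1 = 0
chan [3+:1] = (word>>3) & 0x1 = 0
seq [4+:2] = (word>>4) & 0x3 = 1
cnt [6+:1] = (word>>6) & 0x1 = 0
flags [7+:1] = (word>>7) & 0x1 = 1

3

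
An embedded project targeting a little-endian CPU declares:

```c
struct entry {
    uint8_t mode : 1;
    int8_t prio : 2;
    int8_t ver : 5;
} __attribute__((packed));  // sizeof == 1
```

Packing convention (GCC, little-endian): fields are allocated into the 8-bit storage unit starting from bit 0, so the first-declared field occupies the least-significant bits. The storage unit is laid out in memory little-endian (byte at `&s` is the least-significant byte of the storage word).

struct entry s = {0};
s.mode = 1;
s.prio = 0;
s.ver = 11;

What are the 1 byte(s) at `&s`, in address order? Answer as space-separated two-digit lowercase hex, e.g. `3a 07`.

mode (1b) val=1 bits=0x1 at bit 0: 0x01
prio (2b) val=0 bits=0x0 at bit 1: 0x01
ver (5b) val=11 bits=0xb at bit 3: 0x59
word = 0x59 → little-endian bytes:
  [0]=0x59

59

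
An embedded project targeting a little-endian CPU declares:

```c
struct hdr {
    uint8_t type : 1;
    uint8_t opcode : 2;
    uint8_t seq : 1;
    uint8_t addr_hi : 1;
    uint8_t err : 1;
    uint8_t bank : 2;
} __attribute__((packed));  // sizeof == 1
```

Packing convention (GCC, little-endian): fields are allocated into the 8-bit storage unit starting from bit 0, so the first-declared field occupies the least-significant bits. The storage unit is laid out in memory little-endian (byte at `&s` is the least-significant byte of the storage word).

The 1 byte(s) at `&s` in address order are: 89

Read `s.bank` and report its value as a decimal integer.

[0]=0x89 (little-endian) → word 0x89
type [0+:1] = (word>>0) & 0x1 = 1
opcode [1+:2] = (word>>1) & 0x3 = 0
seq [3+:1] = (word>>3) & 0x1 = 1
addr_hi [4+:1] = (word>>4) & 0x1 = 0
err [5+:1] = (word>>5) & 0x1 = 0
bank [6+:2] = (word>>6) & 0x3 = 2  ←

2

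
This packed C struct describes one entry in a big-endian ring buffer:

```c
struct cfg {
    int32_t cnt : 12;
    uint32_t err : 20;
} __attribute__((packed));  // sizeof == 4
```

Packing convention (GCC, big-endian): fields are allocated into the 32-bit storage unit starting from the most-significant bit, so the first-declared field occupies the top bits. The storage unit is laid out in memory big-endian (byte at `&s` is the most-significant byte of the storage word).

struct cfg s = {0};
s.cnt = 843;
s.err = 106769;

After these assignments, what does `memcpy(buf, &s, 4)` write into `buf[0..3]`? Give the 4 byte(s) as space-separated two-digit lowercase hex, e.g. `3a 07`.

34 b1 a1 11

cnt:12 = 843 → 0x34b << 20 → word 0x34b00000
err:20 = 106769 → 0x1a111 << 0 → word 0x34b1a111
word = 0x34b1a111 → big-endian bytes:
  [0]=0x34  [1]=0xb1  [2]=0xa1  [3]=0x11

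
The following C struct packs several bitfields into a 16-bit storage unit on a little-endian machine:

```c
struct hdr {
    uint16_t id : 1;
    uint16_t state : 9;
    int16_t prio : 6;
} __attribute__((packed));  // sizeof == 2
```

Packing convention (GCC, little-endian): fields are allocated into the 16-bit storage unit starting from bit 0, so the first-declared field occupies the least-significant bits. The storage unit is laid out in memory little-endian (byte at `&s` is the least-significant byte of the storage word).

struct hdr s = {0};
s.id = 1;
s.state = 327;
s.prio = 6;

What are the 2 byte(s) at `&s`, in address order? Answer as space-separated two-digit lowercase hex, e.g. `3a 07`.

8f 1a

id:1 = 1 → 0x1 << 0 → word 0x0001
state:9 = 327 → 0x147 << 1 → word 0x028f
prio:6 = 6 → 0x6 << 10 → word 0x1a8f
word = 0x1a8f → little-endian bytes:
  [0]=0x8f  [1]=0x1a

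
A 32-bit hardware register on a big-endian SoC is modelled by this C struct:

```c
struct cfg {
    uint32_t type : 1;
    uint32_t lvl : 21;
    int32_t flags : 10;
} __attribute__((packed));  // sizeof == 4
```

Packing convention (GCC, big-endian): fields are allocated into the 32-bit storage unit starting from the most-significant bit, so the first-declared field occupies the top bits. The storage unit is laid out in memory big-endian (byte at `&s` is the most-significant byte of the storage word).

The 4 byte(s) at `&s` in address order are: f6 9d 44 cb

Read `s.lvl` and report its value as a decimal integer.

[0]=0xf6 [1]=0x9d [2]=0x44 [3]=0xcb (big-endian) → word 0xf69d44cb
type:1 @ bit 31 → (0xf69d44cb>>31)&0x1 = 0x1
lvl:21 @ bit 10 → (0xf69d44cb>>10)&0x1fffff = 0x1da751  ←
flags:10 @ bit 0 → (0xf69d44cb>>0)&0x3ff = 0xcb

1943377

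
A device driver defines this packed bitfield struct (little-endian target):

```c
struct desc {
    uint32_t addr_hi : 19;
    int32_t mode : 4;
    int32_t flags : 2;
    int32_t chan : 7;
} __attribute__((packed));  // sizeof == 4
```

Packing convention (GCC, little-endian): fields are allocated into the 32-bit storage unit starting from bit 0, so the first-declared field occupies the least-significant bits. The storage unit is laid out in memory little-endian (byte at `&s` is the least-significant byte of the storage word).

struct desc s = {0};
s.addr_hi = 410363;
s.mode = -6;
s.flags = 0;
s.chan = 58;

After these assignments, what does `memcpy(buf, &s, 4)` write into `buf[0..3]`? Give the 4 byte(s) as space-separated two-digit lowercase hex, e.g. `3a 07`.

fb 42 56 74

addr_hi (19b) val=410363 bits=0x642fb at bit 0: 0x000642fb
mode (4b) val=-6 bits=0xa at bit 19: 0x005642fb
flags (2b) val=0 bits=0x0 at bit 23: 0x005642fb
chan (7b) val=58 bits=0x3a at bit 25: 0x745642fb
word = 0x745642fb → little-endian bytes:
  [0]=0xfb  [1]=0x42  [2]=0x56  [3]=0x74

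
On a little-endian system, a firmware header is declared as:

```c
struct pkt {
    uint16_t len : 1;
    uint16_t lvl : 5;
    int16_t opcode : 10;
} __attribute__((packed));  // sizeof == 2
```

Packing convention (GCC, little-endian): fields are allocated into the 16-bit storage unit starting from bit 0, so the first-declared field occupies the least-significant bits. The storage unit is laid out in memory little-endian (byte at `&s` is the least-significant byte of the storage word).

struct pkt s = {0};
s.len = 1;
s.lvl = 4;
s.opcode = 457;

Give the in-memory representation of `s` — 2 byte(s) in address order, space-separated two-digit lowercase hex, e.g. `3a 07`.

len:1 = 1 → 0x1 << 0 → word 0x0001
lvl:5 = 4 → 0x4 << 1 → word 0x0009
opcode:10 = 457 → 0x1c9 << 6 → word 0x7249
word = 0x7249 → little-endian bytes:
  [0]=0x49  [1]=0x72

49 72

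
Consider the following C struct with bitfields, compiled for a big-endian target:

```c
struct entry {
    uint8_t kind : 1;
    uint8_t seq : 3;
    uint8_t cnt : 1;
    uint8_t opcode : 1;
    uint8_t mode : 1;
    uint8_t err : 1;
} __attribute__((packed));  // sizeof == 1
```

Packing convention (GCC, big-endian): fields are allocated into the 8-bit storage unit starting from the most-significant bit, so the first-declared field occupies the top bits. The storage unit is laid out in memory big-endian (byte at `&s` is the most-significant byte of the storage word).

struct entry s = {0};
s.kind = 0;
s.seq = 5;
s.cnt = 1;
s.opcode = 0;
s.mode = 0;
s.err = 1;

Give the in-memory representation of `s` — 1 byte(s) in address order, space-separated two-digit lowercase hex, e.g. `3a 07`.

59

kind (1b) val=0 bits=0x0 at bit 7: 0x00
seq (3b) val=5 bits=0x5 at bit 4: 0x50
cnt (1b) val=1 bits=0x1 at bit 3: 0x58
opcode (1b) val=0 bits=0x0 at bit 2: 0x58
mode (1b) val=0 bits=0x0 at bit 1: 0x58
err (1b) val=1 bits=0x1 at bit 0: 0x59
word = 0x59 → big-endian bytes:
  [0]=0x59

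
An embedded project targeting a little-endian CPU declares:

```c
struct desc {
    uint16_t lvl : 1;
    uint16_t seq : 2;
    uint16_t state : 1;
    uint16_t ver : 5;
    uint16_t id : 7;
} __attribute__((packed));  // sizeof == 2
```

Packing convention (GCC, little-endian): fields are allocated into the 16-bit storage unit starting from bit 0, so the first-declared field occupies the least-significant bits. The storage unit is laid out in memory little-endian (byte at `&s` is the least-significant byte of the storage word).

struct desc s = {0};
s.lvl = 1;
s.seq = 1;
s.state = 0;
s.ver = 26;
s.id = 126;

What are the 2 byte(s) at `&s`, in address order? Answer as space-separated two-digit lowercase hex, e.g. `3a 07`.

a3 fd

lvl (1b) val=1 bits=0x1 at bit 0: 0x0001
seq (2b) val=1 bits=0x1 at bit 1: 0x0003
state (1b) val=0 bits=0x0 at bit 3: 0x0003
ver (5b) val=26 bits=0x1a at bit 4: 0x01a3
id (7b) val=126 bits=0x7e at bit 9: 0xfda3
word = 0xfda3 → little-endian bytes:
  [0]=0xa3  [1]=0xfd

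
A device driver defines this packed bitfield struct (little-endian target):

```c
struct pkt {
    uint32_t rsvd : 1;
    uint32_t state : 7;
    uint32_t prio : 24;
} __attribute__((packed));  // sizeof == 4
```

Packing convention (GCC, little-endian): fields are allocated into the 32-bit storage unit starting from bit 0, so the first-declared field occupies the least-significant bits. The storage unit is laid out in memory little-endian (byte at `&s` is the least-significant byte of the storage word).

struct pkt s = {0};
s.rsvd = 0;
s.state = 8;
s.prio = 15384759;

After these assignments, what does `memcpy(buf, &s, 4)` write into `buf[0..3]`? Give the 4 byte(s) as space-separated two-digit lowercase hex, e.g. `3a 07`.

rsvd:1 = 0 → 0x0 << 0 → word 0x00000000
state:7 = 8 → 0x8 << 1 → word 0x00000010
prio:24 = 15384759 → 0xeac0b7 << 8 → word 0xeac0b710
word = 0xeac0b710 → little-endian bytes:
  [0]=0x10  [1]=0xb7  [2]=0xc0  [3]=0xea

10 b7 c0 ea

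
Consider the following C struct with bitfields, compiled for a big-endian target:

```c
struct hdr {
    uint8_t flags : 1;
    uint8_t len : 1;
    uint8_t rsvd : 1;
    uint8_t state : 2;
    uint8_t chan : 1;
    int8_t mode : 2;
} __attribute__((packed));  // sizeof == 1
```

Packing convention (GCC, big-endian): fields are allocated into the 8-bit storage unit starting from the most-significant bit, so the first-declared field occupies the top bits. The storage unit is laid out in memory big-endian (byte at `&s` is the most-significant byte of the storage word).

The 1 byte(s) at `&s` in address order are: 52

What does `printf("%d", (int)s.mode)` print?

-2

[0]=0x52 (big-endian) → word 0x52
flags [7+:1] = (word>>7) & 0x1 = 0
len [6+:1] = (word>>6) & 0x1 = 1
rsvd [5+:1] = (word>>5) & 0x1 = 0
state [3+:2] = (word>>3) & 0x3 = 2
chan [2+:1] = (word>>2) & 0x1 = 0
mode [0+:2] = (word>>0) & 0x3 = 2  ←
mode signed 2b, MSB=1: 2 - 4 = -2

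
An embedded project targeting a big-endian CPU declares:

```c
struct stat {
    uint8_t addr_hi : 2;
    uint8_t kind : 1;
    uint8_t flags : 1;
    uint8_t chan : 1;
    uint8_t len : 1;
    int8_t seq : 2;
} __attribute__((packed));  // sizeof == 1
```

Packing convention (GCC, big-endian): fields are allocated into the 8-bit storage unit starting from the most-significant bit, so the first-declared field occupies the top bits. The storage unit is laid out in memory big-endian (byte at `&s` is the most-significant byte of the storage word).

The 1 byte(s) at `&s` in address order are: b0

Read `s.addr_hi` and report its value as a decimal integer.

2

[0]=0xb0 (big-endian) → word 0xb0
addr_hi [6+:2] = (word>>6) & 0x3 = 2  ←
kind [5+:1] = (word>>5) & 0x1 = 1
flags [4+:1] = (word>>4) & 0x1 = 1
chan [3+:1] = (word>>3) & 0x1 = 0
len [2+:1] = (word>>2) & 0x1 = 0
seq [0+:2] = (word>>0) & 0x3 = 0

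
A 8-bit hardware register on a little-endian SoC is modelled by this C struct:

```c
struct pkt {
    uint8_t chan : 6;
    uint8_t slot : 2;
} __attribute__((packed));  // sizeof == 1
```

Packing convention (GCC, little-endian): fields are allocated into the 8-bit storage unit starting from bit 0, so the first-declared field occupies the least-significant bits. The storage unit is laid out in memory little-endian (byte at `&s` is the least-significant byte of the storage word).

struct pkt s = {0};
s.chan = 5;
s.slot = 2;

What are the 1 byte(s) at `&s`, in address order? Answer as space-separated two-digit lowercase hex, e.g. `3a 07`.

85

[0+:6] chan=5 & 0x3f = 0x5; word=0x05
[6+:2] slot=2 & 0x3 = 0x2; word=0x85
word = 0x85 → little-endian bytes:
  [0]=0x85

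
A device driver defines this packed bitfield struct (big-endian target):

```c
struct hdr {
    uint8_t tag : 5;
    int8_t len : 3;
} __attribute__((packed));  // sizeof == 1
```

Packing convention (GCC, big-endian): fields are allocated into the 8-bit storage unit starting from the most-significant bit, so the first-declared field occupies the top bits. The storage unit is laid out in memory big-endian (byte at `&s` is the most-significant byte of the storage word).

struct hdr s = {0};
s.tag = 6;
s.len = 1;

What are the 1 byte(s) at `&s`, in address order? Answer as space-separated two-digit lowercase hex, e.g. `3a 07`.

31

tag (5b) val=6 bits=0x6 at bit 3: 0x30
len (3b) val=1 bits=0x1 at bit 0: 0x31
word = 0x31 → big-endian bytes:
  [0]=0x31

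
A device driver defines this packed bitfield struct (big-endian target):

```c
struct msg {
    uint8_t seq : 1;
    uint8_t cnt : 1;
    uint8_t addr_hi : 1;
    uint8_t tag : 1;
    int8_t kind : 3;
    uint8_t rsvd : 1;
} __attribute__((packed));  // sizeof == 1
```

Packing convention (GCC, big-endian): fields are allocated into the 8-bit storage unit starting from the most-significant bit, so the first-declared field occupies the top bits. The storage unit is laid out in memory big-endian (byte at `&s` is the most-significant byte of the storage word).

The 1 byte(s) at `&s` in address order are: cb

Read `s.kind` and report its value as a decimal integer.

[0]=0xcb (big-endian) → word 0xcb
seq [7+:1] = (word>>7) & 0x1 = 1
cnt [6+:1] = (word>>6) & 0x1 = 1
addr_hi [5+:1] = (word>>5) & 0x1 = 0
tag [4+:1] = (word>>4) & 0x1 = 0
kind [1+:3] = (word>>1) & 0x7 = 5  ←
rsvd [0+:1] = (word>>0) & 0x1 = 1
kind signed 3b, MSB=1: 5 - 8 = -3

-3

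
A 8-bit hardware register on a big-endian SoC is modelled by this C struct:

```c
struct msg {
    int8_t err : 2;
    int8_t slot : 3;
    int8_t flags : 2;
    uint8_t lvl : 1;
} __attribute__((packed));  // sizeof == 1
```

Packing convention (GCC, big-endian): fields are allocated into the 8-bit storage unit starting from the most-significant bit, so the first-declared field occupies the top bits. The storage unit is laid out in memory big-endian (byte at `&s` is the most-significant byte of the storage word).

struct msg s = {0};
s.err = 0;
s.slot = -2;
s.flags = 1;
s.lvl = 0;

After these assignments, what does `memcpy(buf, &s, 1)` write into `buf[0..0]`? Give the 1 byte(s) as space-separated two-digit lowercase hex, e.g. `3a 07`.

32

err:2 = 0 → 0x0 << 6 → word 0x00
slot:3 = -2 → 0x6 << 3 → word 0x30
flags:2 = 1 → 0x1 << 1 → word 0x32
lvl:1 = 0 → 0x0 << 0 → word 0x32
word = 0x32 → big-endian bytes:
  [0]=0x32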